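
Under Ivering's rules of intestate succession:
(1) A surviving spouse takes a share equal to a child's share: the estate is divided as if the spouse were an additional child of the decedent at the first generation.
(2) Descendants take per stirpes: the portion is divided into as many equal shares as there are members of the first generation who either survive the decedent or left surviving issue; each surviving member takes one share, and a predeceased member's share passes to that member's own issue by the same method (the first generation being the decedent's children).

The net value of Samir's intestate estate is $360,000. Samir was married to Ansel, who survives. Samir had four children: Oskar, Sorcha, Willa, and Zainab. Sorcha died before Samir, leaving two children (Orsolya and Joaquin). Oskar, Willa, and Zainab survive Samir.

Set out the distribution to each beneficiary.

The spouse counts as an additional share at the children's level, so there are 5 primary shares of $72,000. Ansel takes one such share ($72,000).
The children's combined portion ($288,000) is divided into 4 shares of $72,000: Oskar, Willa, and Zainab each take $72,000; Sorcha's $72,000 share passes to Sorcha's issue.
Sorcha's share ($72,000) is divided into 2 shares of $36,000: Orsolya and Joaquin each take $36,000.

Ansel: $72,000; Oskar: $72,000; Orsolya: $36,000; Joaquin: $36,000; Willa: $72,000; Zainab: $72,000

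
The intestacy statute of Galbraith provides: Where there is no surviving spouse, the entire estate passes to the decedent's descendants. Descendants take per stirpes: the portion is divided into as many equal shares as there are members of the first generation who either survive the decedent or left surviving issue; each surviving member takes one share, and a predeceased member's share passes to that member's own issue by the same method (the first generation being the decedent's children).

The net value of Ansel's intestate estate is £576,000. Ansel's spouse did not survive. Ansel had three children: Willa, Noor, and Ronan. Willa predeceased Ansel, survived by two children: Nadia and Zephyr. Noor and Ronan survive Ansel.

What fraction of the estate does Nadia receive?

Nadia receives 1/6 of the estate.

The entire £576,000 passes to the descendants.
That amount (£576,000) is divided into 3 shares of £192,000: Noor and Ronan each take £192,000; Willa's £192,000 share passes to Willa's issue.
Willa's share (£192,000) is divided into 2 shares of £96,000: Nadia and Zephyr each take £96,000.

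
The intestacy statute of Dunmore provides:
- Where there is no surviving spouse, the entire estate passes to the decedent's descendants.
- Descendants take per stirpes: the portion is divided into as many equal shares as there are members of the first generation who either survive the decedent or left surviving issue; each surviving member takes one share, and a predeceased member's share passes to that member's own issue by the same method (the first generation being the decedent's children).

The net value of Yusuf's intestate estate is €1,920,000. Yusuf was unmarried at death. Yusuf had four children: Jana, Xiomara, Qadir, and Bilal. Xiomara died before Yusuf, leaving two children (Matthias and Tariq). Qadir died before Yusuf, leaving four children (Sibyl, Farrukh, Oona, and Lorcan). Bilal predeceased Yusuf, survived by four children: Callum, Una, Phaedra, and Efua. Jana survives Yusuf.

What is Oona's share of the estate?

The entire €1,920,000 passes to the descendants.
That amount (€1,920,000) is divided into 4 shares of €480,000: Jana takes €480,000; Xiomara's €480,000 share passes to Xiomara's issue; Qadir's €480,000 share passes to Qadir's issue; Bilal's €480,000 share passes to Bilal's issue.
Xiomara's share (€480,000) is divided into 2 shares of €240,000: Matthias and Tariq each take €240,000.
Qadir's share (€480,000) is divided into 4 shares of €120,000: Sibyl, Farrukh, Oona, and Lorcan each take €120,000.
Bilal's share (€480,000) is divided into 4 shares of €120,000: Callum, Una, Phaedra, and Efua each take €120,000.

Oona receives €120,000.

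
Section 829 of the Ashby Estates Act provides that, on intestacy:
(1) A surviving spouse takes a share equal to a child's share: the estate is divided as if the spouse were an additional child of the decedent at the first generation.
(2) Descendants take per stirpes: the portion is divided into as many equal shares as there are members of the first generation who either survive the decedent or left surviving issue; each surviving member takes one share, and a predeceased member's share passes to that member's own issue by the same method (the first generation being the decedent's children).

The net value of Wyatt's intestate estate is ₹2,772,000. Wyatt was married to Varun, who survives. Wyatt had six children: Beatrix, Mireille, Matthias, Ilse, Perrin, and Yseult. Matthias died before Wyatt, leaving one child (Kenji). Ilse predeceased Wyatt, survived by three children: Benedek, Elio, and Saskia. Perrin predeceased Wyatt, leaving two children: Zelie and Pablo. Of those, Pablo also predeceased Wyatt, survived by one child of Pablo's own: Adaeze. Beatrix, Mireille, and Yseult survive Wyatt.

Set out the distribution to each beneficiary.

Varun: ₹396,000; Beatrix: ₹396,000; Mireille: ₹396,000; Kenji: ₹396,000; Benedek: ₹132,000; Elio: ₹132,000; Saskia: ₹132,000; Zelie: ₹198,000; Adaeze: ₹198,000; Yseult: ₹396,000

The spouse counts as an additional share at the children's level, so there are 7 primary shares of ₹396,000. Varun takes one such share (₹396,000).
The children's combined portion (₹2,376,000) is divided into 6 shares of ₹396,000: Beatrix, Mireille, and Yseult each take ₹396,000; Matthias's ₹396,000 share passes to Matthias's issue; Ilse's ₹396,000 share passes to Ilse's issue; Perrin's ₹396,000 share passes to Perrin's issue.
Matthias's share (₹396,000) passes entirely to Kenji.
Ilse's share (₹396,000) is divided into 3 shares of ₹132,000: Benedek, Elio, and Saskia each take ₹132,000.
Perrin's share (₹396,000) is divided into 2 shares of ₹198,000: Zelie takes ₹198,000; Pablo's ₹198,000 share passes to Pablo's issue.
Pablo's share (₹198,000) passes entirely to Adaeze.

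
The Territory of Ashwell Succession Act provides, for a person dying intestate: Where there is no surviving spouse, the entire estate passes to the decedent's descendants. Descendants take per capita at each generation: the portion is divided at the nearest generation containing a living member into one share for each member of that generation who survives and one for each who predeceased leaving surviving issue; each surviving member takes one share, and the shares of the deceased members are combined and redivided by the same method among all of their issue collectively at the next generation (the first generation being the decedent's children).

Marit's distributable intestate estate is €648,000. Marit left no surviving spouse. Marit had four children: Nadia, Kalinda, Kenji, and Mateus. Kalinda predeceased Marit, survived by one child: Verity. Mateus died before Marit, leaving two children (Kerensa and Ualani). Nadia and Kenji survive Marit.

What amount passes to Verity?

The entire €648,000 passes to the descendants.
That amount (€648,000) is divided at the children's generation into 4 shares of €162,000. Nadia and Kenji each take €162,000. The 2 shares of the deceased (Kalinda and Mateus) are combined into a pool of €324,000.
That pool (€324,000) is divided at the grandchildren's generation equally among Verity, Kerensa, and Ualani: €108,000 each.

Verity receives €108,000.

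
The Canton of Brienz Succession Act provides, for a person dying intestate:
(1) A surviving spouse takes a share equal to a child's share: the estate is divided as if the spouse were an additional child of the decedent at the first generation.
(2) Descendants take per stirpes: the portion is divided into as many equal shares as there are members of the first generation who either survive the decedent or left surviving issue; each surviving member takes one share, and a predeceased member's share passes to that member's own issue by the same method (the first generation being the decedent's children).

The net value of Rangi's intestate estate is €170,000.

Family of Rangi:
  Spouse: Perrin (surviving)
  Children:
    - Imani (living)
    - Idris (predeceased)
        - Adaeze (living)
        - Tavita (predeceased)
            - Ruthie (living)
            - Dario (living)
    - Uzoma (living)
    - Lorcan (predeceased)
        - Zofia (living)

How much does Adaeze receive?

Adaeze receives €17,000.

The spouse counts as an additional share at the children's level, so there are 5 primary shares of €34,000. Perrin takes one such share (€34,000).
The children's combined portion (€136,000) is divided into 4 shares of €34,000: Imani and Uzoma each take €34,000; Idris's €34,000 share passes to Idris's issue; Lorcan's €34,000 share passes to Lorcan's issue.
Idris's share (€34,000) is divided into 2 shares of €17,000: Adaeze takes €17,000; Tavita's €17,000 share passes to Tavita's issue.
Tavita's share (€17,000) is divided into 2 shares of €8,500: Ruthie and Dario each take €8,500.
Lorcan's share (€34,000) passes entirely to Zofia.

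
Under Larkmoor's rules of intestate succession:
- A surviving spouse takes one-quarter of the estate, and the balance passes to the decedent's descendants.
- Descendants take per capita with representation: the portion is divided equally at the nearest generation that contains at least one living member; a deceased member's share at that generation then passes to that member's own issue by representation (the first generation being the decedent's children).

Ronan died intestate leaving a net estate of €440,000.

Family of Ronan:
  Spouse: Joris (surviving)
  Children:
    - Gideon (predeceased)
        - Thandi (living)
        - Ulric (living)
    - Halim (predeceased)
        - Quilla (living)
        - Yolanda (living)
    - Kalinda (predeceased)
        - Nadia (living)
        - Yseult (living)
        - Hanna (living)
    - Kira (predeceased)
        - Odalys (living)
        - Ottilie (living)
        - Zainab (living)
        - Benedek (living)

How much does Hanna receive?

Hanna receives €30,000.

Joris takes one-quarter of €440,000 = €110,000. The remaining €330,000 passes to the descendants.
No child survives, so the initial division is made at the grandchildren's generation.
The descendants' portion (€330,000) is divided into 11 shares of €30,000: Thandi, Ulric, Quilla, Yolanda, Nadia, Yseult, Hanna, Odalys, Ottilie, Zainab, and Benedek each take €30,000.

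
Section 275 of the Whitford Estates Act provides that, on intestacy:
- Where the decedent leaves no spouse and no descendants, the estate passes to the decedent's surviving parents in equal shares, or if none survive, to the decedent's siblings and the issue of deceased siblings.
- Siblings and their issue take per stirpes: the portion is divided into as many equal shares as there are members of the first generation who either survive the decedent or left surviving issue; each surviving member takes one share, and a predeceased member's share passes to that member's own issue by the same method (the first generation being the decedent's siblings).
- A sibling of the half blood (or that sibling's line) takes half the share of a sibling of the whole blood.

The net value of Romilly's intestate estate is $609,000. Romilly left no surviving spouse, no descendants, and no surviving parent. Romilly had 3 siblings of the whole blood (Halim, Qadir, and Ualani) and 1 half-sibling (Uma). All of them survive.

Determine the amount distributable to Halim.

The entire $609,000 passes to the siblings and their issue.
Counting each half-blood sibling's line as half a unit, there are 7/2 units in $609,000, so one unit is $174,000. Whole-blood lines (Halim, Qadir, and Ualani) take $174,000 each; half-blood lines (Uma) take $87,000 each.

Halim receives $174,000.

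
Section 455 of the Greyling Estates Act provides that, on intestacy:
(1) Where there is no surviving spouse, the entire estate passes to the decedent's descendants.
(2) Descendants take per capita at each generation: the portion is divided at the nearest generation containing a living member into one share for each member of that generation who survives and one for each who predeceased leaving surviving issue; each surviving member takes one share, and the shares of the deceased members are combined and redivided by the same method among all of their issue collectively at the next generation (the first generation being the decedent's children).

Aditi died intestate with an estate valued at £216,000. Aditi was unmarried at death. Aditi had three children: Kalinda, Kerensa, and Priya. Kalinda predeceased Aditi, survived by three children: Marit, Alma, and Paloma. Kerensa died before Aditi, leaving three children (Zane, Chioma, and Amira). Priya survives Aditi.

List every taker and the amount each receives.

Marit: £24,000; Alma: £24,000; Paloma: £24,000; Zane: £24,000; Chioma: £24,000; Amira: £24,000; Priya: £72,000

The entire £216,000 passes to the descendants.
That amount (£216,000) is divided at the children's generation into 3 shares of £72,000. Priya takes £72,000. The 2 shares of the deceased (Kalinda and Kerensa) are combined into a pool of £144,000.
That pool (£144,000) is divided at the grandchildren's generation equally among Marit, Alma, Paloma, Zane, Chioma, and Amira: £24,000 each.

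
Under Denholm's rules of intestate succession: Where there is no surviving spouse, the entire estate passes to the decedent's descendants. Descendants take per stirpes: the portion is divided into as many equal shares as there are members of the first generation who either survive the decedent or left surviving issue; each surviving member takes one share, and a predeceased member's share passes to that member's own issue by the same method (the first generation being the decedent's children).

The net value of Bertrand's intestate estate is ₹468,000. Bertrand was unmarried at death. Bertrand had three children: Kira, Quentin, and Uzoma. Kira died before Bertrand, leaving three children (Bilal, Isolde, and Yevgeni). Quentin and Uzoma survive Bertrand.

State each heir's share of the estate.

Bilal: ₹52,000; Isolde: ₹52,000; Yevgeni: ₹52,000; Quentin: ₹156,000; Uzoma: ₹156,000

The entire ₹468,000 passes to the descendants.
That amount (₹468,000) is divided into 3 shares of ₹156,000: Quentin and Uzoma each take ₹156,000; Kira's ₹156,000 share passes to Kira's issue.
Kira's share (₹156,000) is divided into 3 shares of ₹52,000: Bilal, Isolde, and Yevgeni each take ₹52,000.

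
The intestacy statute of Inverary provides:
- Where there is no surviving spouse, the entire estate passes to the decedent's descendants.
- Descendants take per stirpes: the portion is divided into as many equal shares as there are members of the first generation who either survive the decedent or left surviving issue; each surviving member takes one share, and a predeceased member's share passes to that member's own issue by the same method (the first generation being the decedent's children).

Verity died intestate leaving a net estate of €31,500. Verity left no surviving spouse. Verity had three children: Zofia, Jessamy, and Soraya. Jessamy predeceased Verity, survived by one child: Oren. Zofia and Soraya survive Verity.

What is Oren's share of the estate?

The entire €31,500 passes to the descendants.
That amount (€31,500) is divided into 3 shares of €10,500: Zofia and Soraya each take €10,500; Jessamy's €10,500 share passes to Jessamy's issue.
Jessamy's share (€10,500) passes entirely to Oren.

Oren receives €10,500.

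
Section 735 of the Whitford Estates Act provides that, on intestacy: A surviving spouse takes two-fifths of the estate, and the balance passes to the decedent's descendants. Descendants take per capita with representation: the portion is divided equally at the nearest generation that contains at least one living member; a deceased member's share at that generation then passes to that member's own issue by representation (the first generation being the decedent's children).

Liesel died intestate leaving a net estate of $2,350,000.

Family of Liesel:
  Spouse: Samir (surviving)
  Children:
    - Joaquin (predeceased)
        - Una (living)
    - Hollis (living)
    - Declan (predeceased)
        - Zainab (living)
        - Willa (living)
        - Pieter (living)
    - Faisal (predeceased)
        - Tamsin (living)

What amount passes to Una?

Una receives $352,500.

Samir takes two-fifths of $2,350,000 = $940,000. The remaining $1,410,000 passes to the descendants.
The descendants' portion ($1,410,000) is divided into 4 shares of $352,500: Hollis takes $352,500; Joaquin's $352,500 share passes to Joaquin's issue; Declan's $352,500 share passes to Declan's issue; Faisal's $352,500 share passes to Faisal's issue.
Joaquin's share ($352,500) passes entirely to Una.
Declan's share ($352,500) is divided into 3 shares of $117,500: Zainab, Willa, and Pieter each take $117,500.
Faisal's share ($352,500) passes entirely to Tamsin.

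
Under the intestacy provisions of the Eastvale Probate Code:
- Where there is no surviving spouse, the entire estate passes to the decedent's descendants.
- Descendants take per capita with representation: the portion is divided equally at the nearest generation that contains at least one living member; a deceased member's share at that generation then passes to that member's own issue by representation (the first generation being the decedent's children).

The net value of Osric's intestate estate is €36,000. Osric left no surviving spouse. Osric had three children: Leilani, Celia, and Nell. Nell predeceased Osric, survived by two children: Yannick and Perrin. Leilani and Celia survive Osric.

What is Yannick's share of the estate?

Yannick receives €6,000.

The entire €36,000 passes to the descendants.
That amount (€36,000) is divided into 3 shares of €12,000: Leilani and Celia each take €12,000; Nell's €12,000 share passes to Nell's issue.
Nell's share (€12,000) is divided into 2 shares of €6,000: Yannick and Perrin each take €6,000.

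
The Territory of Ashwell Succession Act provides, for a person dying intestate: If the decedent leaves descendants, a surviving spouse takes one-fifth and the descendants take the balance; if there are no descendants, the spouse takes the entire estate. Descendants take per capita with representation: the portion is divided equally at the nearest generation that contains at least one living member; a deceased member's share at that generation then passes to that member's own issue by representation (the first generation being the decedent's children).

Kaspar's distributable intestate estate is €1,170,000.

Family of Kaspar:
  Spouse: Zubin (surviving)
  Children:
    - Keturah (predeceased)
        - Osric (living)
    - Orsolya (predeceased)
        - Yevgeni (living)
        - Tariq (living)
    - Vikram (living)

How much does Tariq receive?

Zubin takes one-fifth of €1,170,000 = €234,000. The remaining €936,000 passes to the descendants.
The descendants' portion (€936,000) is divided into 3 shares of €312,000: Vikram takes €312,000; Keturah's €312,000 share passes to Keturah's issue; Orsolya's €312,000 share passes to Orsolya's issue.
Keturah's share (€312,000) passes entirely to Osric.
Orsolya's share (€312,000) is divided into 2 shares of €156,000: Yevgeni and Tariq each take €156,000.

Tariq receives €156,000.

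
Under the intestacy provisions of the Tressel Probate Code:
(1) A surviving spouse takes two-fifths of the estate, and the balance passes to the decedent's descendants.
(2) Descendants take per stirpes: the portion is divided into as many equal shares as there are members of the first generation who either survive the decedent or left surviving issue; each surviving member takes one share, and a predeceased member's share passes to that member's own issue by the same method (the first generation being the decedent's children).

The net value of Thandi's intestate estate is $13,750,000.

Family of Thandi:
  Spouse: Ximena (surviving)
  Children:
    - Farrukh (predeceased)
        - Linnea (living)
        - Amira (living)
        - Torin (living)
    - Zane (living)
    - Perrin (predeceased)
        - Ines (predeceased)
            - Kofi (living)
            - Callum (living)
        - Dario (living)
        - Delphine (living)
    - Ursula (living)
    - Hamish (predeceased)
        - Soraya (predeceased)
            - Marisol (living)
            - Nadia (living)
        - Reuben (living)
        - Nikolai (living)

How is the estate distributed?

Ximena takes two-fifths of $13,750,000 = $5,500,000. The remaining $8,250,000 passes to the descendants.
The descendants' portion ($8,250,000) is divided into 5 shares of $1,650,000: Zane and Ursula each take $1,650,000; Farrukh's $1,650,000 share passes to Farrukh's issue; Perrin's $1,650,000 share passes to Perrin's issue; Hamish's $1,650,000 share passes to Hamish's issue.
Farrukh's share ($1,650,000) is divided into 3 shares of $550,000: Linnea, Amira, and Torin each take $550,000.
Perrin's share ($1,650,000) is divided into 3 shares of $550,000: Dario and Delphine each take $550,000; Ines's $550,000 share passes to Ines's issue.
Ines's share ($550,000) is divided into 2 shares of $275,000: Kofi and Callum each take $275,000.
Hamish's share ($1,650,000) is divided into 3 shares of $550,000: Reuben and Nikolai each take $550,000; Soraya's $550,000 share passes to Soraya's issue.
Soraya's share ($550,000) is divided into 2 shares of $275,000: Marisol and Nadia each take $275,000.

Ximena: $5,500,000; Linnea: $550,000; Amira: $550,000; Torin: $550,000; Zane: $1,650,000; Kofi: $275,000; Callum: $275,000; Dario: $550,000; Delphine: $550,000; Ursula: $1,650,000; Marisol: $275,000; Nadia: $275,000; Reuben: $550,000; Nikolai: $550,000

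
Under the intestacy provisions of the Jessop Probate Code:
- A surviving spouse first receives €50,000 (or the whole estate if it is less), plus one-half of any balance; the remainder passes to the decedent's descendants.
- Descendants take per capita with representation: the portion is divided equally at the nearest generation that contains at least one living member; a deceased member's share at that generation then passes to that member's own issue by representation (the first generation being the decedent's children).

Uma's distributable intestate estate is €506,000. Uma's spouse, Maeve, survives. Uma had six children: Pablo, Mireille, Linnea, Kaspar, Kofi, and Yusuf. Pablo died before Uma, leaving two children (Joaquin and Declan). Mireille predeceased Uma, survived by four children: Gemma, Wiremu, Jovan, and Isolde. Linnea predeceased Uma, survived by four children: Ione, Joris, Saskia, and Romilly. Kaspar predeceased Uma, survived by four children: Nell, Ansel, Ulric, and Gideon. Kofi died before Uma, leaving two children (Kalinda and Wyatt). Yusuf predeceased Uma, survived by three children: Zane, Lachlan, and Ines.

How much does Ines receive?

Maeve first takes €50,000, leaving a balance of €456,000. Maeve then takes one-half of the balance (€228,000), for a total of €278,000. The remaining €228,000 passes to the descendants.
No child survives, so the initial division is made at the grandchildren's generation.
The descendants' portion (€228,000) is divided into 19 shares of €12,000: Joaquin, Declan, Gemma, Wiremu, Jovan, Isolde, Ione, Joris, Saskia, Romilly, Nell, Ansel, Ulric, Gideon, Kalinda, Wyatt, Zane, Lachlan, and Ines each take €12,000.

Ines receives €12,000.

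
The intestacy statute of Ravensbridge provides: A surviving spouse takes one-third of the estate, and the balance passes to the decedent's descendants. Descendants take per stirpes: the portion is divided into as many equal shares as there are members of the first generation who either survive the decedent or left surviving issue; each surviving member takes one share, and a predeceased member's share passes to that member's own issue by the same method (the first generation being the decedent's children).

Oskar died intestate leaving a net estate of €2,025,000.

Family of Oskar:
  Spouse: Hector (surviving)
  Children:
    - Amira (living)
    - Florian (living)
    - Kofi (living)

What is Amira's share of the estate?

Hector takes one-third of €2,025,000 = €675,000. The remaining €1,350,000 passes to the descendants.
The descendants' portion (€1,350,000) is divided into 3 shares of €450,000: Amira, Florian, and Kofi each take €450,000.

Amira receives €450,000.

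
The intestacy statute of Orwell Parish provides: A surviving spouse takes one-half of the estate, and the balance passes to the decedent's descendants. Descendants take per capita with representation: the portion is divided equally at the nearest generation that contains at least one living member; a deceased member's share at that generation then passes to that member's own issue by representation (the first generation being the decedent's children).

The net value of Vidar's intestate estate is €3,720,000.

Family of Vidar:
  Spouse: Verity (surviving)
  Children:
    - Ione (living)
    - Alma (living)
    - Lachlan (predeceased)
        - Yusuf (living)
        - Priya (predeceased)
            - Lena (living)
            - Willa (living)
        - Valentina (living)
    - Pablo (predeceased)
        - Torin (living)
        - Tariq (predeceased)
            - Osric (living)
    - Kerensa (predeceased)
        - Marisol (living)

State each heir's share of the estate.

Verity takes one-half of €3,720,000 = €1,860,000. The remaining €1,860,000 passes to the descendants.
The descendants' portion (€1,860,000) is divided into 5 shares of €372,000: Ione and Alma each take €372,000; Lachlan's €372,000 share passes to Lachlan's issue; Pablo's €372,000 share passes to Pablo's issue; Kerensa's €372,000 share passes to Kerensa's issue.
Lachlan's share (€372,000) is divided into 3 shares of €124,000: Yusuf and Valentina each take €124,000; Priya's €124,000 share passes to Priya's issue.
Priya's share (€124,000) is divided into 2 shares of €62,000: Lena and Willa each take €62,000.
Pablo's share (€372,000) is divided into 2 shares of €186,000: Torin takes €186,000; Tariq's €186,000 share passes to Tariq's issue.
Tariq's share (€186,000) passes entirely to Osric.
Kerensa's share (€372,000) passes entirely to Marisol.

Verity: €1,860,000; Ione: €372,000; Alma: €372,000; Yusuf: €124,000; Lena: €62,000; Willa: €62,000; Valentina: €124,000; Torin: €186,000; Osric: €186,000; Marisol: €372,000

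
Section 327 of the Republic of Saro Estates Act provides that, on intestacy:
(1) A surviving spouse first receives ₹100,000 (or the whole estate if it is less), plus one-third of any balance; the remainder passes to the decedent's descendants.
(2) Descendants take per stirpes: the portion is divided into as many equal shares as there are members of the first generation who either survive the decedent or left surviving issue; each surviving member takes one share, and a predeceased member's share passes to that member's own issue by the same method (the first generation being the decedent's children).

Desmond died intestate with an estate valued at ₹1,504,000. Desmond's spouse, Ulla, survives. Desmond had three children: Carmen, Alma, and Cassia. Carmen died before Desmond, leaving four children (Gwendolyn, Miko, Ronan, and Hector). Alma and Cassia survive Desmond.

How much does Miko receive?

Miko receives ₹78,000.

Ulla first takes ₹100,000, leaving a balance of ₹1,404,000. Ulla then takes one-third of the balance (₹468,000), for a total of ₹568,000. The remaining ₹936,000 passes to the descendants.
The descendants' portion (₹936,000) is divided into 3 shares of ₹312,000: Alma and Cassia each take ₹312,000; Carmen's ₹312,000 share passes to Carmen's issue.
Carmen's share (₹312,000) is divided into 4 shares of ₹78,000: Gwendolyn, Miko, Ronan, and Hector each take ₹78,000.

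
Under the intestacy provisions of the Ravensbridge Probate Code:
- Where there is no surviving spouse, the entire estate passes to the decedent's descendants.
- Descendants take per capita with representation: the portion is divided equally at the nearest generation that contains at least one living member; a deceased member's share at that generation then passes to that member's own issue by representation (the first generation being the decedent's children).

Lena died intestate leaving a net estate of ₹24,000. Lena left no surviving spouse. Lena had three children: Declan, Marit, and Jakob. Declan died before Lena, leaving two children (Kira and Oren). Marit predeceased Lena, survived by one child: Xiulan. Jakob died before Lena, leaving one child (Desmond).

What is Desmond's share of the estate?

The entire ₹24,000 passes to the descendants.
No child survives, so the initial division is made at the grandchildren's generation.
That amount (₹24,000) is divided into 4 shares of ₹6,000: Kira, Oren, Xiulan, and Desmond each take ₹6,000.

Desmond receives ₹6,000.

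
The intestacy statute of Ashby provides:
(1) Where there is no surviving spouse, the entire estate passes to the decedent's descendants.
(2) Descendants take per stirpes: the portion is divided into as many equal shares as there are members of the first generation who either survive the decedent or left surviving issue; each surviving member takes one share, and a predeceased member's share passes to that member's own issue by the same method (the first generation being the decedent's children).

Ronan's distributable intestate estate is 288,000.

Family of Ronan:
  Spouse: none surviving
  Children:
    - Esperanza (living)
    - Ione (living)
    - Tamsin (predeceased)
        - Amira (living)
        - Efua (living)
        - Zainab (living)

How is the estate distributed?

Esperanza: 96,000; Ione: 96,000; Amira: 32,000; Efua: 32,000; Zainab: 32,000

The entire 288,000 passes to the descendants.
That amount (288,000) is divided into 3 shares of 96,000: Esperanza and Ione each take 96,000; Tamsin's 96,000 share passes to Tamsin's issue.
Tamsin's share (96,000) is divided into 3 shares of 32,000: Amira, Efua, and Zainab each take 32,000.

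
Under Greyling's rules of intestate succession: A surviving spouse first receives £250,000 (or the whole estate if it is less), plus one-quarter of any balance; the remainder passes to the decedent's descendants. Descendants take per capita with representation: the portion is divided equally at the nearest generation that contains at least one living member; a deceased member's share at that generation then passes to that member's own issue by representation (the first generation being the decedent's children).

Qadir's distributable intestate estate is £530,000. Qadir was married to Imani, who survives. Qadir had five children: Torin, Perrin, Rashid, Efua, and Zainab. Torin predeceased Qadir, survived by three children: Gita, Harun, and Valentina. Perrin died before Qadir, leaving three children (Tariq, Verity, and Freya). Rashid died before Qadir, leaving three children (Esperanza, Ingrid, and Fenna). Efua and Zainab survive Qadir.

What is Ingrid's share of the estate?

Ingrid receives £14,000.

Imani first takes £250,000, leaving a balance of £280,000. Imani then takes one-quarter of the balance (£70,000), for a total of £320,000. The remaining £210,000 passes to the descendants.
The descendants' portion (£210,000) is divided into 5 shares of £42,000: Efua and Zainab each take £42,000; Torin's £42,000 share passes to Torin's issue; Perrin's £42,000 share passes to Perrin's issue; Rashid's £42,000 share passes to Rashid's issue.
Torin's share (£42,000) is divided into 3 shares of £14,000: Gita, Harun, and Valentina each take £14,000.
Perrin's share (£42,000) is divided into 3 shares of £14,000: Tariq, Verity, and Freya each take £14,000.
Rashid's share (£42,000) is divided into 3 shares of £14,000: Esperanza, Ingrid, and Fenna each take £14,000.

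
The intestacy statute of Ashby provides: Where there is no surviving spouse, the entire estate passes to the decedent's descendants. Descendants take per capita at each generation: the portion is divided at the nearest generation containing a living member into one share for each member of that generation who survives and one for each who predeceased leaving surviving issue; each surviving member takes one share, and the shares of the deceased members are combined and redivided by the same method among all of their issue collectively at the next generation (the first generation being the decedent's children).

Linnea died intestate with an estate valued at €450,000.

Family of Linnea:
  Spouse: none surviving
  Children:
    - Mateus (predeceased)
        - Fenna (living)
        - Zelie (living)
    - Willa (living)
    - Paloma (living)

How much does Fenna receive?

The entire €450,000 passes to the descendants.
That amount (€450,000) is divided at the children's generation into 3 shares of €150,000. Willa and Paloma each take €150,000. The remaining share for the deceased Mateus (€150,000) is carried to the next generation.
That pool (€150,000) is divided at the grandchildren's generation equally among Fenna and Zelie: €75,000 each.

Fenna receives €75,000.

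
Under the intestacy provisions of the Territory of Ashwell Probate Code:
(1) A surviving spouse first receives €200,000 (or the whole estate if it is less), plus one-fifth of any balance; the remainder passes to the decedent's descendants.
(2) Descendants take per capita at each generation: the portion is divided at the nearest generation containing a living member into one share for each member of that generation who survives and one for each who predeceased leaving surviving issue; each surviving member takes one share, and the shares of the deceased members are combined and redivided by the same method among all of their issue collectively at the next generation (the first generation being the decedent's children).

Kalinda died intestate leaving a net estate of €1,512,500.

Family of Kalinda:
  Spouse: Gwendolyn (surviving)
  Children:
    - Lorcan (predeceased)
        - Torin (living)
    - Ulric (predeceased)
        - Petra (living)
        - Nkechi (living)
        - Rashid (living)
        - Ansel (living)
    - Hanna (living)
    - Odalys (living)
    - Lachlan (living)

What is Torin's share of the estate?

Torin receives €84,000.

Gwendolyn first takes €200,000, leaving a balance of €1,312,500. Gwendolyn then takes one-fifth of the balance (€262,500), for a total of €462,500. The remaining €1,050,000 passes to the descendants.
The descendants' portion (€1,050,000) is divided at the children's generation into 5 shares of €210,000. Hanna, Odalys, and Lachlan each take €210,000. The 2 shares of the deceased (Lorcan and Ulric) are combined into a pool of €420,000.
That pool (€420,000) is divided at the grandchildren's generation equally among Torin, Petra, Nkechi, Rashid, and Ansel: €84,000 each.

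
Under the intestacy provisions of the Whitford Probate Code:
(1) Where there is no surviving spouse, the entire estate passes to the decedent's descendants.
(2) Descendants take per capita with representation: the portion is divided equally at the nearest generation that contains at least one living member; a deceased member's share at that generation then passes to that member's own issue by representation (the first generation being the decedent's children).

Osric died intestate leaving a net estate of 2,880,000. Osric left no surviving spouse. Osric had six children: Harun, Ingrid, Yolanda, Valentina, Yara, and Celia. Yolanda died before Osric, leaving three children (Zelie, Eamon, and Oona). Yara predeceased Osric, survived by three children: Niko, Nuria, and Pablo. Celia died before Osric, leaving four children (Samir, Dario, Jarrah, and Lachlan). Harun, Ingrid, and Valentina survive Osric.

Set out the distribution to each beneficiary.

Harun: 480,000; Ingrid: 480,000; Zelie: 160,000; Eamon: 160,000; Oona: 160,000; Valentina: 480,000; Niko: 160,000; Nuria: 160,000; Pablo: 160,000; Samir: 120,000; Dario: 120,000; Jarrah: 120,000; Lachlan: 120,000

The entire 2,880,000 passes to the descendants.
That amount (2,880,000) is divided into 6 shares of 480,000: Harun, Ingrid, and Valentina each take 480,000; Yolanda's 480,000 share passes to Yolanda's issue; Yara's 480,000 share passes to Yara's issue; Celia's 480,000 share passes to Celia's issue.
Yolanda's share (480,000) is divided into 3 shares of 160,000: Zelie, Eamon, and Oona each take 160,000.
Yara's share (480,000) is divided into 3 shares of 160,000: Niko, Nuria, and Pablo each take 160,000.
Celia's share (480,000) is divided into 4 shares of 120,000: Samir, Dario, Jarrah, and Lachlan each take 120,000.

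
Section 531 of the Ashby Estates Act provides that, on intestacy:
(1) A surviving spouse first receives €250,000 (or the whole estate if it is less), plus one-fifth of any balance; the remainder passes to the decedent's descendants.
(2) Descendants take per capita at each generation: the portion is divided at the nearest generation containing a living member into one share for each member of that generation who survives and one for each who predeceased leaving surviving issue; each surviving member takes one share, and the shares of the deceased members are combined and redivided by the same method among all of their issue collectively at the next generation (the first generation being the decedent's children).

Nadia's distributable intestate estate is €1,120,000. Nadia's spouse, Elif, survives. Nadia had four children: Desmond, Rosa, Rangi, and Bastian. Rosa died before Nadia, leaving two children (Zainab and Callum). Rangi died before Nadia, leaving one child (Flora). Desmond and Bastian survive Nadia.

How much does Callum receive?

Elif first takes €250,000, leaving a balance of €870,000. Elif then takes one-fifth of the balance (€174,000), for a total of €424,000. The remaining €696,000 passes to the descendants.
The descendants' portion (€696,000) is divided at the children's generation into 4 shares of €174,000. Desmond and Bastian each take €174,000. The 2 shares of the deceased (Rosa and Rangi) are combined into a pool of €348,000.
That pool (€348,000) is divided at the grandchildren's generation equally among Zainab, Callum, and Flora: €116,000 each.

Callum receives €116,000.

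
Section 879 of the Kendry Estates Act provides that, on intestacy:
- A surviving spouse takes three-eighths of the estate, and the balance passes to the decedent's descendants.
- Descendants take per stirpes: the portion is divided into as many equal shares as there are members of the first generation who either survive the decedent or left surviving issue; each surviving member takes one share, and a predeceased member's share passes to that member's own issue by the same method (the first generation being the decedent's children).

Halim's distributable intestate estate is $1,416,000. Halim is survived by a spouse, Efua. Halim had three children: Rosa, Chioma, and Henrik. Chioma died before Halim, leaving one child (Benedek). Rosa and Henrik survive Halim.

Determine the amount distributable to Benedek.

Benedek receives $295,000.

Efua takes three-eighths of $1,416,000 = $531,000. The remaining $885,000 passes to the descendants.
The descendants' portion ($885,000) is divided into 3 shares of $295,000: Rosa and Henrik each take $295,000; Chioma's $295,000 share passes to Chioma's issue.
Chioma's share ($295,000) passes entirely to Benedek.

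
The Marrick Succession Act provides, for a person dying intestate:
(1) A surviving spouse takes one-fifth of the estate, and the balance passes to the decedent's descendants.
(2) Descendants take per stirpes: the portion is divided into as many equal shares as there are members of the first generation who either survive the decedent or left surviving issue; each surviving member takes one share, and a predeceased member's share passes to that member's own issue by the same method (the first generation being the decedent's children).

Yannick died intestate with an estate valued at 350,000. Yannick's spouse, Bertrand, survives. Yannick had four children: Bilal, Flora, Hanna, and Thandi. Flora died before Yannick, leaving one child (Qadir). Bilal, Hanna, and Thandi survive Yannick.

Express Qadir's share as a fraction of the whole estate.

Bertrand takes one-fifth of 350,000 = 70,000. The remaining 280,000 passes to the descendants.
The descendants' portion (280,000) is divided into 4 shares of 70,000: Bilal, Hanna, and Thandi each take 70,000; Flora's 70,000 share passes to Flora's issue.
Flora's share (70,000) passes entirely to Qadir.

Qadir receives 1/5 of the estate.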